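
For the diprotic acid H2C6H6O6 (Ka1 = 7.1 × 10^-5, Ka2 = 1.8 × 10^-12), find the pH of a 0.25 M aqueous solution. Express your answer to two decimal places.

pH = 2.38

Since Ka1 ≫ Ka2, the first ionization dominates [H+].
Ka1 = x²/(0.25 − x) = 7.1 × 10^-5
x ≈ √(7.1 × 10^-5 × 0.25) = 4.21 × 10^-3 M
pH = −log(4.21 × 10^-3) = 2.38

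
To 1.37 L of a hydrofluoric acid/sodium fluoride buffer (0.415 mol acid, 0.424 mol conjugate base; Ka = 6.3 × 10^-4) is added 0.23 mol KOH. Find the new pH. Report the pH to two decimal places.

OH- converts HF to F-: HF → 0.185 mol, F- → 0.654 mol.
pKa = −log(6.3 × 10^-4) = 3.201
pH = pKa + log([A⁻]/[HA]) = 3.201 + log(0.654/0.185) = 3.201 +0.548

pH = 3.75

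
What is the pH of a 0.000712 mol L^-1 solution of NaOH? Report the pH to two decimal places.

pH = 10.85

NaOH is a strong base; [OH-] = 0.000712 M.
pOH = -log(0.000712) = 3.15
pH = 14.00 - 3.15 = 10.85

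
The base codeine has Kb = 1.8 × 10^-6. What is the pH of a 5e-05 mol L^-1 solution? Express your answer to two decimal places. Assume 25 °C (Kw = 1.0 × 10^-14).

pH = 8.94

C18H21NO3 + H2O ⇌ C18H22NO3+ + OH-
From the ICE table, Kb = x²/(5e-05 − x) = 1.8 × 10^-6.
The 5% rule fails; solving x² + Kb·x − Kb·C₀ = 0 exactly:
x = (−Kb + √(Kb² + 4·Kb·C₀))/2 = 8.63 × 10^-6 M
pOH = −log(8.63 × 10^-6) = 5.06; pH = 14.00 − 5.06 = 8.94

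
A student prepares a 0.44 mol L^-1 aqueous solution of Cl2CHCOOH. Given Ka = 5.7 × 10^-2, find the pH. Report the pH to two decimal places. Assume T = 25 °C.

pH = 0.88

Cl2CHCOOH ⇌ Cl2CHCOO- + H+
Ka = [H+]²/(0.44 − [H+]) = 5.7 × 10^-2
[H+] is not negligible relative to C₀; solve [H+]² + 0.057·[H+] − 0.0251 = 0.
[H+] = (−Ka + √(Ka² + 4·Ka·C₀))/2 = 1.32 × 10^-1 M
pH = −log[H+] = −log(1.32 × 10^-1) = 0.88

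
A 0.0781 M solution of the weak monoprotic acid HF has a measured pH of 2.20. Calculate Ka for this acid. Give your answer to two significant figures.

Ka = 5.5 × 10^-4

[H+] = 10^(-2.20) = 6.31 × 10^-3 M
At equilibrium [HA] = 0.0781 − 6.31 × 10^-3 = 7.18 × 10^-2 M
Ka = [H+][A-]/[HA] = (6.31 × 10^-3)² / 7.18 × 10^-2 = 5.5 × 10^-4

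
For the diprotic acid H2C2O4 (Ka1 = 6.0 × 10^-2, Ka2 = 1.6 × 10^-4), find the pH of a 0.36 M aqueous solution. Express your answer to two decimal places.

pH = 0.92

Ka1 ≫ Ka2, so treat the first dissociation as the only significant source of H+.
Ka1 = x²/(0.36 − x) = 6.0 × 10^-2
Solving the quadratic: x = (−Ka1 + √(Ka1² + 4·Ka1·C₀))/2 = 1.20 × 10^-1 M
pH = −log(1.20 × 10^-1) = 0.92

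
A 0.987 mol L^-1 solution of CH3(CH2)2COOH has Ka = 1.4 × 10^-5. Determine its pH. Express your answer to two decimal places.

CH3(CH2)2COOH ⇌ CH3(CH2)2COO- + H+
From the ICE table, Ka = x²/(0.987 − x) = 1.4 × 10^-5.
Since Ka ≪ C₀, x ≈ √(Ka·C₀) = 3.72 × 10^-3 M.
pH = −log(3.72 × 10^-3) = 2.43

pH = 2.43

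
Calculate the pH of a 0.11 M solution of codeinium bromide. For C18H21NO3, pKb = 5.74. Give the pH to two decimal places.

pH = 4.61

C18H22NO3+ is the conjugate acid of the weak base C18H21NO3.
Kb = 10^(−5.74) = 1.82 × 10^-6
Ka = Kw/Kb = 1.0×10^-14 / 1.82 × 10^-6 = 5.49 × 10^-9
Let x = [H+] at equilibrium. Ka = x²/(0.11 − x).
Since Ka ≪ C₀, x ≈ √(Ka·C₀) = 2.46 × 10^-5 M.
(x/C₀ = 0.022% < 5%, so the approximation holds.)
pH = −log[H+] = −log(2.46 × 10^-5) = 4.61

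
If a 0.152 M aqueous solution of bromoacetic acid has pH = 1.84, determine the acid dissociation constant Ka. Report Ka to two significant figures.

Ka = 1.5 × 10^-3

[H+] = 10^(-1.84) = 1.45 × 10^-2 M
At equilibrium [HA] = 0.152 − 1.45 × 10^-2 = 1.37 × 10^-1 M
Ka = [H+][A-]/[HA] = (1.45 × 10^-2)² / 1.37 × 10^-1 = 1.5 × 10^-3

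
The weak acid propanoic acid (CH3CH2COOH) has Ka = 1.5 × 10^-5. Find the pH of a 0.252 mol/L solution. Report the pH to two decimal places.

pH = 2.71

CH3CH2COOH ⇌ CH3CH2COO- + H+
Ka = x²/(0.252 − x) = 1.5 × 10^-5
Neglecting x in the denominator: x = √(1.5 × 10^-5 × 0.252) = 1.94 × 10^-3 M
pH = −log(1.94 × 10^-3) = 2.71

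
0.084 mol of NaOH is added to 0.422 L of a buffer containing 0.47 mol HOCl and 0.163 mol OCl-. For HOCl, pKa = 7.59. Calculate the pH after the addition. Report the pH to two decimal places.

After neutralization: n(HOCl) = 0.386 mol, n(OCl-) = 0.247 mol.
pH = pKa + log([A⁻]/[HA]) = 7.59 + log(0.247/0.386) = 7.59 -0.194

pH = 7.40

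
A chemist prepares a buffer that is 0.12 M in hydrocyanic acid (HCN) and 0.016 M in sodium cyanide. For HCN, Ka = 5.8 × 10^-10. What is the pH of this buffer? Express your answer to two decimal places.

pKa = −log(5.8 × 10^-10) = 9.237
pH = pKa + log([A⁻]/[HA]) = 9.237 + log(0.016/0.12)
pH = 9.237 + (-0.875) = 8.36

pH = 8.36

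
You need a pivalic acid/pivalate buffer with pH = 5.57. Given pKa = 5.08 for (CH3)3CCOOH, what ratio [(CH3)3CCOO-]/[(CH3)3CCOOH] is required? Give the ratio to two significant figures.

ratio = 3.1

pH = pKa + log(r) ⇒ log(r) = 5.57 − 5.08 = +0.49
r = [(CH3)3CCOO-]/[(CH3)3CCOOH] = 10^(+0.49) = 3.09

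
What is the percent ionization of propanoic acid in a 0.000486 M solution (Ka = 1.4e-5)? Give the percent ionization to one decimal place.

15.6%

CH3CH2COOH ⇌ CH3CH2COO- + H+; let x = [H+] at equilibrium.
Ka = x²/(C₀ − x); solving the quadratic gives x = 7.58 × 10^-5 M.
% ionization = x/C₀ × 100% = 7.58 × 10^-5/0.000486 × 100% = 15.6%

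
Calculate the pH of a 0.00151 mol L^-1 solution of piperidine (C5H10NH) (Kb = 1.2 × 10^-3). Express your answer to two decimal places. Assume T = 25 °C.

pH = 10.94

C5H10NH + H2O ⇌ C5H10NH2+ + OH-
From the ICE table, Kb = [OH-]²/(0.00151 − [OH-]) = 1.2 × 10^-3.
[OH-] is not negligible relative to C₀; solve [OH-]² + 0.0012·[OH-] − 1.81e-06 = 0.
[OH-] = [−0.0012 + √(0.0012² + 7.25e-06)]/2 = 8.74 × 10^-4 M
pOH = −log(8.74 × 10^-4) = 3.06; pH = 14.00 − 3.06 = 10.94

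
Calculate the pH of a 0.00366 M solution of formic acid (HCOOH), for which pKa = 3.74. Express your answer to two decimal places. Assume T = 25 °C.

HCOOH ⇌ HCOO- + H+
Ka = 10^(−3.74) = 1.82 × 10^-4
Ka = [H+]²/(0.00366 − [H+]) = 1.82 × 10^-4
[H+] is not negligible relative to C₀; solve [H+]² + 0.000182·[H+] − 6.66e-07 = 0.
[H+] = [−0.000182 + √(0.000182² + 2.66e-06)]/2 = 7.30 × 10^-4 M
pH = −log[H+] = −log(7.30 × 10^-4) = 3.14

pH = 3.14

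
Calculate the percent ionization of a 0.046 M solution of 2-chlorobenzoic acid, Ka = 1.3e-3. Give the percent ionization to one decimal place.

ClC6H4COOH ⇌ ClC6H4COO- + H+; let x = [H+] at equilibrium.
Ka = x²/(C₀ − x); solving the quadratic gives x = 7.11 × 10^-3 M.
Fraction ionized = 7.11 × 10^-3 / 0.046 = 0.1546 → 15.5%

15.5%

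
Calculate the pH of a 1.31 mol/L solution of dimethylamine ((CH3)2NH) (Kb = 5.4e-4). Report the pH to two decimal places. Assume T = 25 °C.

pH = 12.42

(CH3)2NH + H2O ⇌ (CH3)2NH2+ + OH-
Kb = [OH-]²/(1.31 − [OH-]) = 5.4 × 10^-4
Assume [OH-] ≪ 1.31: [OH-] ≈ √(5.4 × 10^-4 × 1.31) = 2.66 × 10^-2 M
([OH-]/C₀ = 2% < 5%, so the approximation holds.)
pOH = −log(2.66 × 10^-2) = 1.58; pH = 14.00 − 1.58 = 12.42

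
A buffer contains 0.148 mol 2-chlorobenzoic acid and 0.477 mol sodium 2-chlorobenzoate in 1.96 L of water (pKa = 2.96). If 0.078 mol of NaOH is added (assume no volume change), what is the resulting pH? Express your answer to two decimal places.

pH = 3.86

After neutralization: n(ClC6H4COOH) = 0.07 mol, n(ClC6H4COO-) = 0.555 mol.
pH = pKa + log([A⁻]/[HA]) = 2.96 + log(0.555/0.07) = 2.96 +0.899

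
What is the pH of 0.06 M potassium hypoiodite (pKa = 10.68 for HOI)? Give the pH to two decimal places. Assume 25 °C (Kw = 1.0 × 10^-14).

OI- is the conjugate base of the weak acid HOI.
Ka = 10^(−10.68) = 2.09 × 10^-11
Kb = Kw/Ka = 1.0×10^-14 / 2.09 × 10^-11 = 4.78 × 10^-4
From the ICE table, Kb = x²/(0.06 − x) = 4.78 × 10^-4.
Here C₀/Kb ≈ 126, so the small-x approximation fails. Use the quadratic:
x = (−Kb + √(Kb² + 4·Kb·C₀))/2 = 5.12 × 10^-3 M
pOH = −log(5.12 × 10^-3) = 2.29; pH = 14.00 − 2.29 = 11.71

pH = 11.71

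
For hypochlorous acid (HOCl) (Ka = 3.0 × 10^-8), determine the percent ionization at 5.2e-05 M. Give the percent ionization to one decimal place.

HOCl ⇌ OCl- + H+; let x = [H+] at equilibrium.
x ≈ √(Ka·C₀) = √(3.0 × 10^-8 × 5.2e-05) = 1.25 × 10^-6 M
% ionization = x/C₀ × 100% = 1.25 × 10^-6/5.2e-05 × 100% = 2.4%

2.4%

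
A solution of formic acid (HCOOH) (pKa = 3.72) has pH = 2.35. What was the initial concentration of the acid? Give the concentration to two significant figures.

[H+] = 10^(-2.35) = 4.47 × 10^-3 M = x
Ka = 10^(−3.72) = 1.91 × 10^-4
Ka = x²/(C₀ − x) ⇒ C₀ = x + x²/Ka
C₀ = 4.47 × 10^-3 + (4.47 × 10^-3)²/(1.91 × 10^-4) = 1.09 × 10^-1 M

C₀ = 1.1 × 10^-1 M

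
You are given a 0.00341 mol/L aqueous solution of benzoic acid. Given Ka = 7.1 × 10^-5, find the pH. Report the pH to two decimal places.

C6H5COOH ⇌ C6H5COO- + H+
Ka = [H+]²/(0.00341 − [H+]) = 7.1 × 10^-5
The 5% rule fails; solving [H+]² + Ka·[H+] − Ka·C₀ = 0 exactly:
[H+] = (−Ka + √(Ka² + 4·Ka·C₀))/2 = 4.58 × 10^-4 M
pH = −log[H+] = −log(4.58 × 10^-4) = 3.34

pH = 3.34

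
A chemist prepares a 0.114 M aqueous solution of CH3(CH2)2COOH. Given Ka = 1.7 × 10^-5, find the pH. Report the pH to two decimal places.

pH = 2.86

CH3(CH2)2COOH ⇌ CH3(CH2)2COO- + H+
Ka = x²/(0.114 − x) = 1.7 × 10^-5
Since Ka ≪ C₀, x ≈ √(Ka·C₀) = 1.39 × 10^-3 M.
pH = −log[H+] = −log(1.39 × 10^-3) = 2.86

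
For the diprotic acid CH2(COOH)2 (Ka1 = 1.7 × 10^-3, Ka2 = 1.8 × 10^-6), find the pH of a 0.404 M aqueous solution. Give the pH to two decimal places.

pH = 1.60

Ka1 ≫ Ka2, so treat the first dissociation as the only significant source of H+.
Ka1 = x²/(0.404 − x) = 1.7 × 10^-3
Solving the quadratic: x = (−Ka1 + √(Ka1² + 4·Ka1·C₀))/2 = 2.54 × 10^-2 M
pH = −log(2.54 × 10^-2) = 1.60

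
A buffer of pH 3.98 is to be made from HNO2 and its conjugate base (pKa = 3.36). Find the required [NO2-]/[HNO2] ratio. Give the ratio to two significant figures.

pH = pKa + log(r) ⇒ log(r) = 3.98 − 3.36 = +0.62
r = [NO2-]/[HNO2] = 10^(+0.62) = 4.17

ratio = 4.2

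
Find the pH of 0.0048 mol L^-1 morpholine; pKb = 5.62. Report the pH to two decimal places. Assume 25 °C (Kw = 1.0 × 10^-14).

pH = 10.03

C4H8ONH + H2O ⇌ C4H8ONH2+ + OH-
Kb = 10^(−5.62) = 2.40 × 10^-6
Kb = x²/(0.0048 − x) = 2.40 × 10^-6
Neglecting x in the denominator: x = √(2.40 × 10^-6 × 0.0048) = 1.07 × 10^-4 M
Check: 2.2% ionized — well under 5%, approximation valid.
pOH = 3.97, so pH = 14.00 − pOH = 10.03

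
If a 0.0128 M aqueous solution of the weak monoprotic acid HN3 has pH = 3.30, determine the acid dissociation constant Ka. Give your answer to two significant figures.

[H+] = 10^(-3.30) = 5.01 × 10^-4 M
At equilibrium [HA] = 0.0128 − 5.01 × 10^-4 = 1.23 × 10^-2 M
Ka = [H+][A-]/[HA] = (5.01 × 10^-4)² / 1.23 × 10^-2 = 2.0 × 10^-5

Ka = 2.0 × 10^-5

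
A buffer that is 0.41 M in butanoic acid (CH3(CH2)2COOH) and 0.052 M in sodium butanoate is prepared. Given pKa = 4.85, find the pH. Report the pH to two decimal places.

Henderson–Hasselbalch: pH = pKa + log([CH3(CH2)2COO-]/[CH3(CH2)2COOH]) = 4.85 + log(0.052/0.41)
pH = 4.85 + (-0.897) = 3.95

pH = 3.95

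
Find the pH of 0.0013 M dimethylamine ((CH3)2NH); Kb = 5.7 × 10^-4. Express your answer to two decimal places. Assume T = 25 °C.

pH = 10.79

(CH3)2NH + H2O ⇌ (CH3)2NH2+ + OH-
Kb = [OH-]²/(0.0013 − [OH-]) = 5.7 × 10^-4
The 5% rule fails; solving [OH-]² + Kb·[OH-] − Kb·C₀ = 0 exactly:
[OH-] = (−Kb + √(Kb² + 4·Kb·C₀))/2 = 6.22 × 10^-4 M
pOH = −log(6.22 × 10^-4) = 3.21; pH = 14.00 − 3.21 = 10.79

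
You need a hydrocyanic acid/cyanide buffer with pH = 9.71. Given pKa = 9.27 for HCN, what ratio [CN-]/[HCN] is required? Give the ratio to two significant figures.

pH = pKa + log(r) ⇒ log(r) = 9.71 − 9.27 = +0.44
r = [CN-]/[HCN] = 10^(+0.44) = 2.75

ratio = 2.8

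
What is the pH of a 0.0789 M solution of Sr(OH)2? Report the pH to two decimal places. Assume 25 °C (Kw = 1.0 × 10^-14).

Sr(OH)2 is a strong base (each formula unit releases 2 OH-); [OH-] = 0.158 M.
pOH = -log(0.158) = 0.80
pH = 14.00 - 0.80 = 13.20

pH = 13.20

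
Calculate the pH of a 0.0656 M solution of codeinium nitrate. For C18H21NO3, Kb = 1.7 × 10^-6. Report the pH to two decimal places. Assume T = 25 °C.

C18H22NO3+ is the conjugate acid of the weak base C18H21NO3.
Ka = Kw/Kb = 1.0×10^-14 / 1.7 × 10^-6 = 5.88 × 10^-9
Ka = [H+]²/(0.0656 − [H+]) = 5.88 × 10^-9
Since Ka ≪ C₀, [H+] ≈ √(Ka·C₀) = 1.96 × 10^-5 M.
pH = −log[H+] = −log(1.96 × 10^-5) = 4.71

pH = 4.71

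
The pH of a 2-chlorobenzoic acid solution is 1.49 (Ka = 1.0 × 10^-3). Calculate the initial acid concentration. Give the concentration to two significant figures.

C₀ = 1.1 M

[H+] = 10^(-1.49) = 3.24 × 10^-2 M = x
Ka = x²/(C₀ − x) ⇒ C₀ = x + x²/Ka
C₀ = 3.24 × 10^-2 + (3.24 × 10^-2)²/(1.0 × 10^-3) = 1.08 M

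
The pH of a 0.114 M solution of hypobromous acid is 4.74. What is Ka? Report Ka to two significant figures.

Ka = 2.9 × 10^-9

[H+] = 10^(-4.74) = 1.82 × 10^-5 M
At equilibrium [HA] = 0.114 − 1.82 × 10^-5 = 1.14 × 10^-1 M
Ka = [H+][A-]/[HA] = (1.82 × 10^-5)² / 1.14 × 10^-1 = 2.9 × 10^-9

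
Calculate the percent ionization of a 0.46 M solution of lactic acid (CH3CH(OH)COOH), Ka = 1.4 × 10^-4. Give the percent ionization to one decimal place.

1.7%

CH3CH(OH)COOH ⇌ CH3CH(OH)COO- + H+; let x = [H+] at equilibrium.
x ≈ √(Ka·C₀) = √(1.4 × 10^-4 × 0.46) = 8.02 × 10^-3 M
% ionization = x/C₀ × 100% = 8.02 × 10^-3/0.46 × 100% = 1.7%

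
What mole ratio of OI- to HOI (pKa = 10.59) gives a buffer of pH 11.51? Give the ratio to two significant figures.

pH = pKa + log(r) ⇒ log(r) = 11.51 − 10.59 = +0.92
r = [OI-]/[HOI] = 10^(+0.92) = 8.32

ratio = 8.3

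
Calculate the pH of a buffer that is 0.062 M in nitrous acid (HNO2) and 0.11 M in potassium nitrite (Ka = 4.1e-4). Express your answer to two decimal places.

pH = 3.64

pKa = −log(4.1 × 10^-4) = 3.387
pH = pKa + log([A⁻]/[HA]) = 3.387 + log(0.11/0.062)
pH = 3.387 + (+0.249) = 3.64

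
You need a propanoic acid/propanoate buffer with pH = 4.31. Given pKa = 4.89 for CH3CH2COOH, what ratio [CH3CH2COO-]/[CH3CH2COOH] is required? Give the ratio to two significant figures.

pH = pKa + log(r) ⇒ log(r) = 4.31 − 4.89 = -0.58
r = [CH3CH2COO-]/[CH3CH2COOH] = 10^(-0.58) = 0.263

ratio = 0.26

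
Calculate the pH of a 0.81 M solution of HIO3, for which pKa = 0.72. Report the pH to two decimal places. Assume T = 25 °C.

HIO3 ⇌ IO3- + H+
Ka = 10^(−0.72) = 1.91 × 10^-1
From the ICE table, Ka = x²/(0.81 − x) = 1.91 × 10^-1.
The 5% rule fails; solving x² + Ka·x − Ka·C₀ = 0 exactly:
x = [−0.191 + √(0.191² + 0.619)]/2 = 3.09 × 10^-1 M
pH = −log[H+] = −log(3.09 × 10^-1) = 0.51

pH = 0.51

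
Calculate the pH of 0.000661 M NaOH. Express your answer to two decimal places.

NaOH is a strong base; [OH-] = 0.000661 M.
pOH = -log(0.000661) = 3.18
pH = 14.00 - 3.18 = 10.82

pH = 10.82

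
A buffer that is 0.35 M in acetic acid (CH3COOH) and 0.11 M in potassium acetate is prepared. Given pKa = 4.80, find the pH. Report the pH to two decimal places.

pH = 4.30

Using pH = pKa + log([base]/[acid]) with [base]/[acid] = 0.11/0.35:
pH = 4.80 + (-0.503) = 4.30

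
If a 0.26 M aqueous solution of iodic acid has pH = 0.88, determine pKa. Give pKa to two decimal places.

[H+] = 10^(-0.88) = 1.32 × 10^-1 M
At equilibrium [HA] = 0.26 − 1.32 × 10^-1 = 1.28 × 10^-1 M
Ka = [H+][A-]/[HA] = (1.32 × 10^-1)² / 1.28 × 10^-1 = 1.36 × 10^-1
pKa = -log(1.36 × 10^-1) = 0.87

pKa = 0.87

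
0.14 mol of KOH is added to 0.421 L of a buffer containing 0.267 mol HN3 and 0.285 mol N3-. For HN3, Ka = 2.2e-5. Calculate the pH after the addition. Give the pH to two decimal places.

pH = 5.18

After neutralization: n(HN3) = 0.127 mol, n(N3-) = 0.425 mol.
pKa = −log(2.2 × 10^-5) = 4.658
Henderson–Hasselbalch with mole ratio 0.425/0.127: pH = 4.658 + (+0.525)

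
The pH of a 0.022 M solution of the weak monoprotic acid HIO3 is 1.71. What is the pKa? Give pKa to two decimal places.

pKa = 0.82

[H+] = 10^(-1.71) = 1.95 × 10^-2 M
At equilibrium [HA] = 0.022 − 1.95 × 10^-2 = 2.50 × 10^-3 M
Ka = [H+][A-]/[HA] = (1.95 × 10^-2)² / 2.50 × 10^-3 = 1.52 × 10^-1
pKa = -log(1.52 × 10^-1) = 0.82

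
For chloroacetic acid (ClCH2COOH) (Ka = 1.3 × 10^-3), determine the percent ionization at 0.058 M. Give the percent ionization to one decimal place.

13.9%

ClCH2COOH ⇌ ClCH2COO- + H+; let x = [H+] at equilibrium.
Ka = x²/(C₀ − x); solving the quadratic gives x = 8.06 × 10^-3 M.
Fraction ionized = 8.06 × 10^-3 / 0.058 = 0.1390 → 13.9%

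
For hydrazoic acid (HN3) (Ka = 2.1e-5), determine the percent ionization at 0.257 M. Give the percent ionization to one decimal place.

0.9%

HN3 ⇌ N3- + H+; let x = [H+] at equilibrium.
x ≈ √(Ka·C₀) = √(2.1 × 10^-5 × 0.257) = 2.32 × 10^-3 M
% ionization = x/C₀ × 100% = 2.32 × 10^-3/0.257 × 100% = 0.9%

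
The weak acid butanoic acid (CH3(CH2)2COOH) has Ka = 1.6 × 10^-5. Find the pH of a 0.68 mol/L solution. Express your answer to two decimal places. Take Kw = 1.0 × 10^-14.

CH3(CH2)2COOH ⇌ CH3(CH2)2COO- + H+
Let x = [H+] at equilibrium. Ka = x²/(0.68 − x).
Assume x ≪ 0.68: x ≈ √(1.6 × 10^-5 × 0.68) = 3.30 × 10^-3 M
(x/C₀ = 0.49% < 5%, so the approximation holds.)
pH = −log[H+] = −log(3.30 × 10^-3) = 2.48

pH = 2.48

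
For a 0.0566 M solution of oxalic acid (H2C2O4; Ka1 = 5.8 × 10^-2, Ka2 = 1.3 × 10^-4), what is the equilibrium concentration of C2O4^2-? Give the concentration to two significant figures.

First ionization gives [H+] ≈ [HC2O4-] = 3.52 × 10^-2 M.
Second step: Ka2 = [H+][C2O4^2-]/[HC2O4-] ≈ [C2O4^2-] (since [H+] ≈ [HC2O4-]).
So [C2O4^2-] ≈ Ka2.

1.3 × 10^-4 M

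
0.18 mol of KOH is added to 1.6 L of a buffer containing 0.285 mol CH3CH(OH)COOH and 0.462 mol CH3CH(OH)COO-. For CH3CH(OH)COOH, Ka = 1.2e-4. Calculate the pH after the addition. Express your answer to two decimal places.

pH = 4.71

OH- converts CH3CH(OH)COOH to CH3CH(OH)COO-: CH3CH(OH)COOH → 0.105 mol, CH3CH(OH)COO- → 0.642 mol.
pKa = −log(1.2 × 10^-4) = 3.921
pH = pKa + log(n_CH3CH(OH)COO-/n_CH3CH(OH)COOH) = 3.921 + log(0.642/0.105) = 3.921 + (+0.786)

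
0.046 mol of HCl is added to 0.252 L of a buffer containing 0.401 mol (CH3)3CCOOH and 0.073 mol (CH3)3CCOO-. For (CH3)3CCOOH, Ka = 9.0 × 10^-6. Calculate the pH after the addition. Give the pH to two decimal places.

pH = 3.83

After neutralization: n((CH3)3CCOOH) = 0.447 mol, n((CH3)3CCOO-) = 0.027 mol.
pKa = −log(9.0 × 10^-6) = 5.046
pH = pKa + log([A⁻]/[HA]) = 5.046 + log(0.027/0.447) = 5.046 -1.219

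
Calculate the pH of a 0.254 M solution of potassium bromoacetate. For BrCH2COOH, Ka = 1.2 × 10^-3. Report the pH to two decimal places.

BrCH2COO- is the conjugate base of the weak acid BrCH2COOH.
Kb = Kw/Ka = 1.0×10^-14 / 1.2 × 10^-3 = 8.33 × 10^-12
Kb = [OH-]²/(0.254 − [OH-]) = 8.33 × 10^-12
Neglecting [OH-] in the denominator: [OH-] = √(8.33 × 10^-12 × 0.254) = 1.45 × 10^-6 M
([OH-]/C₀ = 0.00057% < 5%, so the approximation holds.)
pOH = 5.84, so pH = 14.00 − pOH = 8.16

pH = 8.16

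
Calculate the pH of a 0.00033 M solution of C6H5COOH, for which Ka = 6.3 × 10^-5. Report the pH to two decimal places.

C6H5COOH ⇌ C6H5COO- + H+
Ka = [H+]²/(0.00033 − [H+]) = 6.3 × 10^-5
Here C₀/Ka ≈ 5.24, so the small-[H+] approximation fails. Use the quadratic:
[H+] = (−Ka + √(Ka² + 4·Ka·C₀))/2 = 1.16 × 10^-4 M
pH = −log[H+] = −log(1.16 × 10^-4) = 3.94

pH = 3.94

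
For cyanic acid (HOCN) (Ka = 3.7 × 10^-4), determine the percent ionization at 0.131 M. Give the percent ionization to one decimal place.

HOCN ⇌ OCN- + H+; let x = [H+] at equilibrium.
Solve x² + 0.00037x − 4.85e-05 = 0 → x = 6.78 × 10^-3 M
% ionization = x/C₀ × 100% = 6.78 × 10^-3/0.131 × 100% = 5.2%

5.2%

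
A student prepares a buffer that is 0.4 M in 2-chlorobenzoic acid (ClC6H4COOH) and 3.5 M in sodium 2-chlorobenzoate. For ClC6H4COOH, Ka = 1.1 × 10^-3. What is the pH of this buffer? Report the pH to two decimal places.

pKa = −log(1.1 × 10^-3) = 2.959
pH = pKa + log([A⁻]/[HA]) = 2.959 + log(3.5/0.4)
pH = 2.959 + (+0.942) = 3.90

pH = 3.90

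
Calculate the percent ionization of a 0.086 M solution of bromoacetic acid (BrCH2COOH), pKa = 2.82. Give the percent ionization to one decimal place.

12.4%

BrCH2COOH ⇌ BrCH2COO- + H+; let x = [H+] at equilibrium.
Ka = 10^(−2.82) = 1.51 × 10^-3
Ka = x²/(C₀ − x); solving the quadratic gives x = 1.07 × 10^-2 M.
% ionization = x/C₀ × 100% = 1.07 × 10^-2/0.086 × 100% = 12.4%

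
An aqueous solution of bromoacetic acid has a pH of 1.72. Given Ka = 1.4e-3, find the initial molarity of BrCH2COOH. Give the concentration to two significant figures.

[H+] = 10^(-1.72) = 1.91 × 10^-2 M = x
Ka = x²/(C₀ − x) ⇒ C₀ = x + x²/Ka
C₀ = 1.91 × 10^-2 + (1.91 × 10^-2)²/(1.4 × 10^-3) = 2.80 × 10^-1 M

C₀ = 2.8 × 10^-1 M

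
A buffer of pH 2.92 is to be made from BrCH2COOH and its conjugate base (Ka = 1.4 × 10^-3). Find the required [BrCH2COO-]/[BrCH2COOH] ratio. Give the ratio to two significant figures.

ratio = 1.2

pKa = -log(1.4 × 10^-3) = 2.854
pH = pKa + log(r) ⇒ log(r) = 2.92 − 2.854 = +0.066
r = [BrCH2COO-]/[BrCH2COOH] = 10^(+0.066) = 1.16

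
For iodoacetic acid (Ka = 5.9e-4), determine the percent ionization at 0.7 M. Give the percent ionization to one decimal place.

ICH2COOH ⇌ ICH2COO- + H+; let x = [H+] at equilibrium.
x ≈ √(Ka·C₀) = √(5.9 × 10^-4 × 0.7) = 2.03 × 10^-2 M
% ionization = x/C₀ × 100% = 2.03 × 10^-2/0.7 × 100% = 2.9%

2.9%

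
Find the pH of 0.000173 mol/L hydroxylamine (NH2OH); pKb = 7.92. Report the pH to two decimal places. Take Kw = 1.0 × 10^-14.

NH2OH + H2O ⇌ NH3OH+ + OH-
Kb = 10^(−7.92) = 1.20 × 10^-8
From the ICE table, Kb = [OH-]²/(0.000173 − [OH-]) = 1.20 × 10^-8.
Neglecting [OH-] in the denominator: [OH-] = √(1.20 × 10^-8 × 0.000173) = 1.44 × 10^-6 M
pOH = 5.84, so pH = 14.00 − pOH = 8.16

pH = 8.16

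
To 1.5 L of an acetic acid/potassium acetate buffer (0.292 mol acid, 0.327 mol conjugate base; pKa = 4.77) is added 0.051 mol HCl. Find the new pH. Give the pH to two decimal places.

pH = 4.68

Added H+ converts CH3COO- to CH3COOH: CH3COOH → 0.343 mol, CH3COO- → 0.276 mol.
pH = pKa + log(n_CH3COO-/n_CH3COOH) = 4.77 + log(0.276/0.343) = 4.77 + (-0.094)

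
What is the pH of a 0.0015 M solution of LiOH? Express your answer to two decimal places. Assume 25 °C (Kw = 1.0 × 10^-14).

pH = 11.18

LiOH is a strong base; [OH-] = 0.0015 M.
pOH = -log(0.0015) = 2.82
pH = 14.00 - 2.82 = 11.18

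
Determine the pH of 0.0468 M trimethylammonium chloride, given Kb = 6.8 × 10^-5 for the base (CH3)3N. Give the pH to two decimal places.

pH = 5.58

(CH3)3NH+ is the conjugate acid of the weak base (CH3)3N.
Ka = Kw/Kb = 1.0×10^-14 / 6.8 × 10^-5 = 1.47 × 10^-10
From the ICE table, Ka = [H+]²/(0.0468 − [H+]) = 1.47 × 10^-10.
Neglecting [H+] in the denominator: [H+] = √(1.47 × 10^-10 × 0.0468) = 2.62 × 10^-6 M
pH = −log[H+] = −log(2.62 × 10^-6) = 5.58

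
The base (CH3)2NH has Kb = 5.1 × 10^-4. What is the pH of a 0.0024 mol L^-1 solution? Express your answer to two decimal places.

(CH3)2NH + H2O ⇌ (CH3)2NH2+ + OH-
From the ICE table, Kb = [OH-]²/(0.0024 − [OH-]) = 5.1 × 10^-4.
The 5% rule fails; solving [OH-]² + Kb·[OH-] − Kb·C₀ = 0 exactly:
[OH-] = [−0.00051 + √(0.00051² + 4.9e-06)]/2 = 8.80 × 10^-4 M
pOH = −log(8.80 × 10^-4) = 3.06; pH = 14.00 − 3.06 = 10.94

pH = 10.94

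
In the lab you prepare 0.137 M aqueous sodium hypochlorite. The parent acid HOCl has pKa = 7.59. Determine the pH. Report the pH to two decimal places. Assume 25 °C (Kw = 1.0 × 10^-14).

OCl- is the conjugate base of the weak acid HOCl.
Ka = 10^(−7.59) = 2.57 × 10^-8
Kb = Kw/Ka = 1.0×10^-14 / 2.57 × 10^-8 = 3.89 × 10^-7
From the ICE table, Kb = x²/(0.137 − x) = 3.89 × 10^-7.
Since Kb ≪ C₀, x ≈ √(Kb·C₀) = 2.31 × 10^-4 M.
pOH = −log(2.31 × 10^-4) = 3.64; pH = 14.00 − 3.64 = 10.36

pH = 10.36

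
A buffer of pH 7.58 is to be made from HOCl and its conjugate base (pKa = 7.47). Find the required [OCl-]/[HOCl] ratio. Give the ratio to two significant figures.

ratio = 1.3

pH = pKa + log(r) ⇒ log(r) = 7.58 − 7.47 = +0.11
r = [OCl-]/[HOCl] = 10^(+0.11) = 1.29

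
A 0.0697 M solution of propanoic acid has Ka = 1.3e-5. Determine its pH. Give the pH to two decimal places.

pH = 3.02

CH3CH2COOH ⇌ CH3CH2COO- + H+
Let x = [H+] at equilibrium. Ka = x²/(0.0697 − x).
Since Ka ≪ C₀, x ≈ √(Ka·C₀) = 9.52 × 10^-4 M.
(x/C₀ = 1.4% < 5%, so the approximation holds.)
pH = −log(9.52 × 10^-4) = 3.02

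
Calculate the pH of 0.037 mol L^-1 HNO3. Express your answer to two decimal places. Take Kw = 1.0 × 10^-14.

pH = 1.43

HNO3 is a strong acid and dissociates completely, so [H+] = 0.037 M.
pH = -log(0.037) = 1.43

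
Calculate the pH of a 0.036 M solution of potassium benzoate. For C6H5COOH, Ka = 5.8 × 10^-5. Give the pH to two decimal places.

pH = 8.40

C6H5COO- is the conjugate base of the weak acid C6H5COOH.
Kb = Kw/Ka = 1.0×10^-14 / 5.8 × 10^-5 = 1.72 × 10^-10
Kb = [OH-]²/(0.036 − [OH-]) = 1.72 × 10^-10
Assume [OH-] ≪ 0.036: [OH-] ≈ √(1.72 × 10^-10 × 0.036) = 2.49 × 10^-6 M
pOH = −log(2.49 × 10^-6) = 5.60; pH = 14.00 − 5.60 = 8.40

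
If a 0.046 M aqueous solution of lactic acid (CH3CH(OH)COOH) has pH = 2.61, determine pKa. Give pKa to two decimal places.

pKa = 3.86

[H+] = 10^(-2.61) = 2.45 × 10^-3 M
At equilibrium [HA] = 0.046 − 2.45 × 10^-3 = 4.35 × 10^-2 M
Ka = [H+][A-]/[HA] = (2.45 × 10^-3)² / 4.35 × 10^-2 = 1.38 × 10^-4
pKa = -log(1.38 × 10^-4) = 3.86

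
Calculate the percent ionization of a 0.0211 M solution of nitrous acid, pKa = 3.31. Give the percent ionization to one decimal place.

HNO2 ⇌ NO2- + H+; let x = [H+] at equilibrium.
Ka = 10^(−3.31) = 4.90 × 10^-4
Solve x² + 0.00049x − 1.03e-05 = 0 → x = 2.98 × 10^-3 M
% ionization = x/C₀ × 100% = 2.98 × 10^-3/0.0211 × 100% = 14.1%

14.1%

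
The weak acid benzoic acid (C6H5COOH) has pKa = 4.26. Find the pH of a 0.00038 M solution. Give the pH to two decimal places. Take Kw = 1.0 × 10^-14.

C6H5COOH ⇌ C6H5COO- + H+
Ka = 10^(−4.26) = 5.50 × 10^-5
Ka = [H+]²/(0.00038 − [H+]) = 5.50 × 10^-5
Here C₀/Ka ≈ 6.91, so the small-[H+] approximation fails. Use the quadratic:
[H+] = (−Ka + √(Ka² + 4·Ka·C₀))/2 = 1.20 × 10^-4 M
pH = −log[H+] = −log(1.20 × 10^-4) = 3.92

pH = 3.92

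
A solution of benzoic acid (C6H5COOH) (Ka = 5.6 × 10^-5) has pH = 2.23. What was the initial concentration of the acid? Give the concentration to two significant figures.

[H+] = 10^(-2.23) = 5.89 × 10^-3 M = x
Ka = x²/(C₀ − x) ⇒ C₀ = x + x²/Ka
C₀ = 5.89 × 10^-3 + (5.89 × 10^-3)²/(5.6 × 10^-5) = 6.25 × 10^-1 M

C₀ = 6.3 × 10^-1 M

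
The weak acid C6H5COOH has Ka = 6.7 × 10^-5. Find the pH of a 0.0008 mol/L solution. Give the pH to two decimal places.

pH = 3.70

C6H5COOH ⇌ C6H5COO- + H+
From the ICE table, Ka = x²/(0.0008 − x) = 6.7 × 10^-5.
x is not negligible relative to C₀; solve x² + 6.7e-05·x − 5.36e-08 = 0.
x = [−6.7e-05 + √(6.7e-05² + 2.14e-07)]/2 = 2.00 × 10^-4 M
pH = −log(2.00 × 10^-4) = 3.70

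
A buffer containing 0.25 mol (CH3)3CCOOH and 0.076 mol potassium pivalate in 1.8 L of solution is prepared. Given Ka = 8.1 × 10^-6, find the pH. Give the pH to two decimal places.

pH = 4.57

pKa = −log(8.1 × 10^-6) = 5.092
Henderson–Hasselbalch: pH = pKa + log([(CH3)3CCOO-]/[(CH3)3CCOOH]) = 5.092 + log(0.076/0.25)
pH = 5.092 + (-0.517) = 4.57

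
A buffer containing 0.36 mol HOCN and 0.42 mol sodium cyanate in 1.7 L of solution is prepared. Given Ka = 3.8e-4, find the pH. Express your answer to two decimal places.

pKa = −log(3.8 × 10^-4) = 3.420
pH = pKa + log([A⁻]/[HA]) = 3.420 + log(0.42/0.36)
pH = 3.420 + (+0.067) = 3.49

pH = 3.49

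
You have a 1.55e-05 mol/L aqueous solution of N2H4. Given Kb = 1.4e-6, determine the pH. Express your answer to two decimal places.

N2H4 + H2O ⇌ N2H5+ + OH-
From the ICE table, Kb = x²/(1.55e-05 − x) = 1.4 × 10^-6.
Here C₀/Kb ≈ 11.1, so the small-x approximation fails. Use the quadratic:
x = [−1.4e-06 + √(1.4e-06² + 8.68e-11)]/2 = 4.01 × 10^-6 M
pOH = −log(4.01 × 10^-6) = 5.40; pH = 14.00 − 5.40 = 8.60

pH = 8.60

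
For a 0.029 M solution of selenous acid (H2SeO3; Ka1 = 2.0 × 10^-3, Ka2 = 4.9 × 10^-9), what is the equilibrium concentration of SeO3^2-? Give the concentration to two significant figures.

4.9 × 10^-9 M

First ionization gives [H+] ≈ [HSeO3-] = 6.68 × 10^-3 M.
Second step: Ka2 = [H+][SeO3^2-]/[HSeO3-] ≈ [SeO3^2-] (since [H+] ≈ [HSeO3-]).
So [SeO3^2-] ≈ Ka2.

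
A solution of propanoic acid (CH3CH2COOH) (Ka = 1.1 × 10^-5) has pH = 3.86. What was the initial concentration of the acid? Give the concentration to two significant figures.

C₀ = 1.9 × 10^-3 M

[H+] = 10^(-3.86) = 1.38 × 10^-4 M = x
Ka = x²/(C₀ − x) ⇒ C₀ = x + x²/Ka
C₀ = 1.38 × 10^-4 + (1.38 × 10^-4)²/(1.1 × 10^-5) = 1.87 × 10^-3 M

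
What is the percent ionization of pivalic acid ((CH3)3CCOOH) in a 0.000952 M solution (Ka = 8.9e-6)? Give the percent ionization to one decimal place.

9.2%

(CH3)3CCOOH ⇌ (CH3)3CCOO- + H+; let x = [H+] at equilibrium.
Ka = x²/(C₀ − x); solving the quadratic gives x = 8.77 × 10^-5 M.
% ionization = x/C₀ × 100% = 8.77 × 10^-5/0.000952 × 100% = 9.2%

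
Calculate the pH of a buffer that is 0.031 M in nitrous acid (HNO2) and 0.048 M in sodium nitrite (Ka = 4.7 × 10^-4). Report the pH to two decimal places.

pH = 3.52

pKa = −log(4.7 × 10^-4) = 3.328
Using pH = pKa + log([base]/[acid]) with [base]/[acid] = 0.048/0.031:
pH = 3.328 + (+0.190) = 3.52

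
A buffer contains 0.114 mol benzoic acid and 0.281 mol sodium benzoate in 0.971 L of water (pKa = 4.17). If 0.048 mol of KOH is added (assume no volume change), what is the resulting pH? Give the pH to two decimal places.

pH = 4.87

OH- converts C6H5COOH to C6H5COO-: C6H5COOH → 0.066 mol, C6H5COO- → 0.329 mol.
pH = pKa + log([A⁻]/[HA]) = 4.17 + log(0.329/0.066) = 4.17 +0.698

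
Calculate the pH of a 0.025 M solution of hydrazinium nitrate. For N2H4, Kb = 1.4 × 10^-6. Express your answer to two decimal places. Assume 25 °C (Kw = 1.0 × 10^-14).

pH = 4.87

N2H5+ is the conjugate acid of the weak base N2H4.
Ka = Kw/Kb = 1.0×10^-14 / 1.4 × 10^-6 = 7.14 × 10^-9
Ka = [H+]²/(0.025 − [H+]) = 7.14 × 10^-9
Assume [H+] ≪ 0.025: [H+] ≈ √(7.14 × 10^-9 × 0.025) = 1.34 × 10^-5 M
([H+]/C₀ = 0.053% < 5%, so the approximation holds.)
pH = −log(1.34 × 10^-5) = 4.87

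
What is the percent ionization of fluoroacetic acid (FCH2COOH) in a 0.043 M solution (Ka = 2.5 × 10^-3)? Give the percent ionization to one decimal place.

FCH2COOH ⇌ FCH2COO- + H+; let x = [H+] at equilibrium.
Solve x² + 0.0025x − 0.000107 = 0 → x = 9.19 × 10^-3 M
% ionization = x/C₀ × 100% = 9.19 × 10^-3/0.043 × 100% = 21.4%

21.4%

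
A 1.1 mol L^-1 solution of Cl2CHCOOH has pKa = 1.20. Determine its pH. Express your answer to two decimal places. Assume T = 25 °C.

pH = 0.63

Cl2CHCOOH ⇌ Cl2CHCOO- + H+
Ka = 10^(−1.20) = 6.31 × 10^-2
Let x = [H+] at equilibrium. Ka = x²/(1.1 − x).
Here C₀/Ka ≈ 17.4, so the small-x approximation fails. Use the quadratic:
x = (−Ka + √(Ka² + 4·Ka·C₀))/2 = 2.34 × 10^-1 M
pH = −log[H+] = −log(2.34 × 10^-1) = 0.63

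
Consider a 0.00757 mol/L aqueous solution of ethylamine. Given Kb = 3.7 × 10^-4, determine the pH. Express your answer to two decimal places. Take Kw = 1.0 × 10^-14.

pH = 11.18

C2H5NH2 + H2O ⇌ C2H5NH3+ + OH-
From the ICE table, Kb = [OH-]²/(0.00757 − [OH-]) = 3.7 × 10^-4.
The 5% rule fails; solving [OH-]² + Kb·[OH-] − Kb·C₀ = 0 exactly:
[OH-] = (−Kb + √(Kb² + 4·Kb·C₀))/2 = 1.50 × 10^-3 M
pOH = −log(1.50 × 10^-3) = 2.82; pH = 14.00 − 2.82 = 11.18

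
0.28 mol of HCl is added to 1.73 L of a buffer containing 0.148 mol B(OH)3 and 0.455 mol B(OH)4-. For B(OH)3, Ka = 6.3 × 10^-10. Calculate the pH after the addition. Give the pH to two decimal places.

After neutralization: n(B(OH)3) = 0.428 mol, n(B(OH)4-) = 0.175 mol.
pKa = −log(6.3 × 10^-10) = 9.201
pH = pKa + log(n_B(OH)4-/n_B(OH)3) = 9.201 + log(0.175/0.428) = 9.201 + (-0.388)

pH = 8.81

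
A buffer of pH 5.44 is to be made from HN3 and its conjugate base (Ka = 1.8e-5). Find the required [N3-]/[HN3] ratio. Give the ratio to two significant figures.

pKa = -log(1.8 × 10^-5) = 4.745
pH = pKa + log(r) ⇒ log(r) = 5.44 − 4.745 = +0.695
r = [N3-]/[HN3] = 10^(+0.695) = 4.95

ratio = 5.0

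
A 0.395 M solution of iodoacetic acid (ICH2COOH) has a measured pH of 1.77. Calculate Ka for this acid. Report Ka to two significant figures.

[H+] = 10^(-1.77) = 1.70 × 10^-2 M
At equilibrium [HA] = 0.395 − 1.70 × 10^-2 = 3.78 × 10^-1 M
Ka = [H+][A-]/[HA] = (1.70 × 10^-2)² / 3.78 × 10^-1 = 7.6 × 10^-4

Ka = 7.6 × 10^-4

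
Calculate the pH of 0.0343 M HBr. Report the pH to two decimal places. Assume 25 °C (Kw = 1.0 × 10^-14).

pH = 1.46

HBr is a strong acid and dissociates completely, so [H+] = 0.0343 M.
pH = -log(0.0343) = 1.46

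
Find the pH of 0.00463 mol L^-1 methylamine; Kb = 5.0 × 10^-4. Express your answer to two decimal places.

CH3NH2 + H2O ⇌ CH3NH3+ + OH-
Let x = [OH-] at equilibrium. Kb = x²/(0.00463 − x).
The 5% rule fails; solving x² + Kb·x − Kb·C₀ = 0 exactly:
x = (−Kb + √(Kb² + 4·Kb·C₀))/2 = 1.29 × 10^-3 M
pOH = 2.89, so pH = 14.00 − pOH = 11.11

pH = 11.11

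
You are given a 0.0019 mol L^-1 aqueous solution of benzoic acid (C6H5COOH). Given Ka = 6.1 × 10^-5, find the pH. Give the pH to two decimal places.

pH = 3.51

C6H5COOH ⇌ C6H5COO- + H+
From the ICE table, Ka = [H+]²/(0.0019 − [H+]) = 6.1 × 10^-5.
[H+] is not negligible relative to C₀; solve [H+]² + 6.1e-05·[H+] − 1.16e-07 = 0.
[H+] = (−Ka + √(Ka² + 4·Ka·C₀))/2 = 3.11 × 10^-4 M
pH = −log(3.11 × 10^-4) = 3.51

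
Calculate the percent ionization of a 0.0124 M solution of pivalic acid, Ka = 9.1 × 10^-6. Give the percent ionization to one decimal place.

(CH3)3CCOOH ⇌ (CH3)3CCOO- + H+; let x = [H+] at equilibrium.
x ≈ √(Ka·C₀) = √(9.1 × 10^-6 × 0.0124) = 3.36 × 10^-4 M
Fraction ionized = 3.36 × 10^-4 / 0.0124 = 0.0271 → 2.7%

2.7%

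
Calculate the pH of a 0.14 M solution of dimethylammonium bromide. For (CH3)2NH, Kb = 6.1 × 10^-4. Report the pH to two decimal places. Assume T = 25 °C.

(CH3)2NH2+ is the conjugate acid of the weak base (CH3)2NH.
Ka = Kw/Kb = 1.0×10^-14 / 6.1 × 10^-4 = 1.64 × 10^-11
From the ICE table, Ka = x²/(0.14 − x) = 1.64 × 10^-11.
Neglecting x in the denominator: x = √(1.64 × 10^-11 × 0.14) = 1.52 × 10^-6 M
Check: 0.0011% ionized — well under 5%, approximation valid.
pH = −log(1.52 × 10^-6) = 5.82

pH = 5.82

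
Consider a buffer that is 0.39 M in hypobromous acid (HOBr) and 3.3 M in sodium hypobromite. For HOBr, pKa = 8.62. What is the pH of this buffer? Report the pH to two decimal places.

Using pH = pKa + log([base]/[acid]) with [base]/[acid] = 3.3/0.39:
pH = 8.62 + (+0.927) = 9.55

pH = 9.55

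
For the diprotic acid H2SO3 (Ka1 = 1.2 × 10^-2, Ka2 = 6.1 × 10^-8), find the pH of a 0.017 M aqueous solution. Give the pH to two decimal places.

Since Ka1 ≫ Ka2, the first ionization dominates [H+].
Ka1 = x²/(0.017 − x) = 1.2 × 10^-2
Solving the quadratic: x = (−Ka1 + √(Ka1² + 4·Ka1·C₀))/2 = 9.49 × 10^-3 M
pH = −log(9.49 × 10^-3) = 2.02

pH = 2.02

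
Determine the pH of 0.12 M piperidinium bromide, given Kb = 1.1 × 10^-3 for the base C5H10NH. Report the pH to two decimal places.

pH = 5.98

C5H10NH2+ is the conjugate acid of the weak base C5H10NH.
Ka = Kw/Kb = 1.0×10^-14 / 1.1 × 10^-3 = 9.09 × 10^-12
Ka = x²/(0.12 − x) = 9.09 × 10^-12
Assume x ≪ 0.12: x ≈ √(9.09 × 10^-12 × 0.12) = 1.04 × 10^-6 M
pH = −log(1.04 × 10^-6) = 5.98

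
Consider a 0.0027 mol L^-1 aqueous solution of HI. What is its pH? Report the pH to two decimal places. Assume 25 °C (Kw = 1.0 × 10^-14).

HI is a strong acid and dissociates completely, so [H+] = 0.0027 M.
pH = -log(0.0027) = 2.57

pH = 2.57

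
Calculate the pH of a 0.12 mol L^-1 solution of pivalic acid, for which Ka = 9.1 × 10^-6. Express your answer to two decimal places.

(CH3)3CCOOH ⇌ (CH3)3CCOO- + H+
Ka = x²/(0.12 − x) = 9.1 × 10^-6
Neglecting x in the denominator: x = √(9.1 × 10^-6 × 0.12) = 1.04 × 10^-3 M
pH = −log(1.04 × 10^-3) = 2.98

pH = 2.98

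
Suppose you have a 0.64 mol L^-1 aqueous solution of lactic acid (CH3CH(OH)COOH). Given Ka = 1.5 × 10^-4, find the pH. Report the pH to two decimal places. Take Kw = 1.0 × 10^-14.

CH3CH(OH)COOH ⇌ CH3CH(OH)COO- + H+
From the ICE table, Ka = [H+]²/(0.64 − [H+]) = 1.5 × 10^-4.
Neglecting [H+] in the denominator: [H+] = √(1.5 × 10^-4 × 0.64) = 9.80 × 10^-3 M
pH = −log[H+] = −log(9.80 × 10^-3) = 2.01

pH = 2.01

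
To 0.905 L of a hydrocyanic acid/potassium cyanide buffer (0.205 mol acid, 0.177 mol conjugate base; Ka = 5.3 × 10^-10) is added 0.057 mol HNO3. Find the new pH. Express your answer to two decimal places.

After neutralization: n(HCN) = 0.262 mol, n(CN-) = 0.12 mol.
pKa = −log(5.3 × 10^-10) = 9.276
pH = pKa + log([A⁻]/[HA]) = 9.276 + log(0.12/0.262) = 9.276 -0.339

pH = 8.94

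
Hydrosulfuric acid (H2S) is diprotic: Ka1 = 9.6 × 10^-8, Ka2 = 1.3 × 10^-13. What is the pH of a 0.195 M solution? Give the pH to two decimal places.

pH = 3.86

Since Ka1 ≫ Ka2, the first ionization dominates [H+].
Ka1 = x²/(0.195 − x) = 9.6 × 10^-8
x ≈ √(9.6 × 10^-8 × 0.195) = 1.37 × 10^-4 M
pH = −log(1.37 × 10^-4) = 3.86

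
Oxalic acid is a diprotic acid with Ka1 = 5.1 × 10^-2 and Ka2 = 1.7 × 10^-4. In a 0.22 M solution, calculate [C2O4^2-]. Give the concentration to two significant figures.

1.7 × 10^-4 M

First ionization gives [H+] ≈ [HC2O4-] = 8.35 × 10^-2 M.
Second step: Ka2 = [H+][C2O4^2-]/[HC2O4-] ≈ [C2O4^2-] (since [H+] ≈ [HC2O4-]).
So [C2O4^2-] ≈ Ka2.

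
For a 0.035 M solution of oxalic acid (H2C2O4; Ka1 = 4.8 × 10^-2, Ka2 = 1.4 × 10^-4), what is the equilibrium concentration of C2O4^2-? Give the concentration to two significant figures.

1.4 × 10^-4 M

First ionization gives [H+] ≈ [HC2O4-] = 2.35 × 10^-2 M.
Second step: Ka2 = [H+][C2O4^2-]/[HC2O4-] ≈ [C2O4^2-] (since [H+] ≈ [HC2O4-]).
So [C2O4^2-] ≈ Ka2.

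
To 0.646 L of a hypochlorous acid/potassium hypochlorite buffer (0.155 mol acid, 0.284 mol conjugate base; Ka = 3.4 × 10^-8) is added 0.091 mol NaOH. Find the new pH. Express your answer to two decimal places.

pH = 8.24

OH- converts HOCl to OCl-: HOCl → 0.064 mol, OCl- → 0.375 mol.
pKa = −log(3.4 × 10^-8) = 7.469
pH = pKa + log([A⁻]/[HA]) = 7.469 + log(0.375/0.064) = 7.469 +0.768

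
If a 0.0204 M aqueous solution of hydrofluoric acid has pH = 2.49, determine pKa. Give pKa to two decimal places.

[H+] = 10^(-2.49) = 3.24 × 10^-3 M
At equilibrium [HA] = 0.0204 − 3.24 × 10^-3 = 1.72 × 10^-2 M
Ka = [H+][A-]/[HA] = (3.24 × 10^-3)² / 1.72 × 10^-2 = 6.10 × 10^-4
pKa = -log(6.10 × 10^-4) = 3.21

pKa = 3.21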